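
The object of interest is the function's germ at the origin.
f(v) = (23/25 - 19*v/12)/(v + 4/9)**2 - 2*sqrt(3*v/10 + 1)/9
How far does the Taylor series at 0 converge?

The radius of convergence is 4/9.

Denominator factor (v + 4/9)^2: pole of order 2 at -4/9, modulus 4/9.
Branch term (-2/9)*sqrt(1 - v/(-10/3)): its argument vanishes at v = -10/3, a square-root branch point, modulus 10/3.
The radius of convergence is the smallest modulus among the singular points: 4/9.


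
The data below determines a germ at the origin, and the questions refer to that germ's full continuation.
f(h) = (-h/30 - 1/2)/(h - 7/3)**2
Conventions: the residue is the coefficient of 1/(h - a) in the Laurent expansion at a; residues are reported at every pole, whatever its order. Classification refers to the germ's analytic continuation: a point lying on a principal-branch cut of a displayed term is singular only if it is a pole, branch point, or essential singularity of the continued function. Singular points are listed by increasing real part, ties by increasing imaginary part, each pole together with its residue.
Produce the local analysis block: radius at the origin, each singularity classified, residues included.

Denominator factor (h - 7/3)^2: pole of order 2 at 7/3, modulus 7/3.
The radius of convergence is the smallest modulus among the singular points: 7/3.
At the order-2 pole 7/3 set g(h) = (h - (7/3))^2*f(h) = -h/30 - 1/2.
Order-2 pole: residue = g'(a); g'(7/3) = -1/30, so the residue is -1/30.

Radius of convergence at 0: 7/3.
At 7/3: a pole of order 2; residue -1/30.


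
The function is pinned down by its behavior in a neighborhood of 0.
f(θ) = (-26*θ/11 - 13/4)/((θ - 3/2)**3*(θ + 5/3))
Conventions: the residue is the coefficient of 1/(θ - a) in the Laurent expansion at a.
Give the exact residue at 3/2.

The residue is 1638/75449.

At the order-3 pole 3/2 set g(θ) = (θ - (3/2))^3*f(θ) = (-26*θ/11 - 13/4)/(θ + 5/3).
Order-3 pole: residue = g''(a)/2; g''(3/2) = 3276/75449, so the residue is 1638/75449.


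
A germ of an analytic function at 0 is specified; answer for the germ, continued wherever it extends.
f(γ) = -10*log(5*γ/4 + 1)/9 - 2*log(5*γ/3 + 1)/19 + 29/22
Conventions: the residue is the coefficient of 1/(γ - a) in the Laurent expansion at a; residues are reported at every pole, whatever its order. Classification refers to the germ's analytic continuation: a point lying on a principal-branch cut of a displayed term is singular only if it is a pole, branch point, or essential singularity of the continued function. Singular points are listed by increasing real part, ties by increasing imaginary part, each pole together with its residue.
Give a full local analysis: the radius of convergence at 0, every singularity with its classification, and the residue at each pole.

Branch term (-2/19)*log(1 - γ/(-3/5)): its argument vanishes at γ = -3/5, a logarithmic branch point, modulus 3/5.
Branch term (-10/9)*log(1 - γ/(-4/5)): its argument vanishes at γ = -4/5, a logarithmic branch point, modulus 4/5.
The radius of convergence is the smallest modulus among the singular points: 3/5.
List the singular points by increasing real part (a conjugate pair: the negative imaginary part first).

Radius of convergence at 0: 3/5.
At -4/5: a logarithmic branch point.
At -3/5: a logarithmic branch point.


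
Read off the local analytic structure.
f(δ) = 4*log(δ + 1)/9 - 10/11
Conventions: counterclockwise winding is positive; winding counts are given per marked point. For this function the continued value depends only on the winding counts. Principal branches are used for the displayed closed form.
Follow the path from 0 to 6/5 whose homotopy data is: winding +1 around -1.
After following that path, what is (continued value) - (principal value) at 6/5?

The rational part is single-valued and drops out of the difference; each branch term changes only by its own monodromy.
(4/9)*log(1 - δ/(-1)): each positive loop around -1 adds 2*pi*i to the log, so winding +1 contributes (4/9)*(1)*2*pi*i = (8/9)*pi*i.
Summing the contributions at δ = 6/5 gives (8/9)*pi*i.

Continued minus principal equals (8/9)*pi*i.


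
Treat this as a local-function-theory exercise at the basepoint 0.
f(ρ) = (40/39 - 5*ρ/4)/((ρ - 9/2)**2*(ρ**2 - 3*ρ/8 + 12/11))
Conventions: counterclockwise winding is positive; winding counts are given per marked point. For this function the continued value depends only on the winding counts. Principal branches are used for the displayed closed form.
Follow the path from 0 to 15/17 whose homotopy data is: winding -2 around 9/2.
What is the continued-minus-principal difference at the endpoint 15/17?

The function is rational, hence single-valued: continuing it around any pole returns the same value, so the difference is 0.

Continued minus principal equals 0.


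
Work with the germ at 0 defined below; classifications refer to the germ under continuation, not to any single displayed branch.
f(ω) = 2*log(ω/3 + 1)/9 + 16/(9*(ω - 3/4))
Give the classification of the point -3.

The term (2/9)*log(1 - ω/(-3)) has argument 1 - -3/(-3) = 0 at -3: a logarithmic (infinitely-sheeted) branch point; the remaining terms are analytic or single-valued there.

The point is a logarithmic branch point.


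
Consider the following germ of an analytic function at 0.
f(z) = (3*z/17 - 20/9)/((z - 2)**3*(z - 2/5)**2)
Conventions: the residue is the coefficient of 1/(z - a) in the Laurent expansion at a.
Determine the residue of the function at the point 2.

The residue is -98375/104448.

At the order-3 pole 2 set g(z) = (z - (2))^3*f(z) = (3*z/17 - 20/9)/(z - 2/5)**2.
Order-3 pole: residue = g''(a)/2; g''(2) = -98375/52224, so the residue is -98375/104448.


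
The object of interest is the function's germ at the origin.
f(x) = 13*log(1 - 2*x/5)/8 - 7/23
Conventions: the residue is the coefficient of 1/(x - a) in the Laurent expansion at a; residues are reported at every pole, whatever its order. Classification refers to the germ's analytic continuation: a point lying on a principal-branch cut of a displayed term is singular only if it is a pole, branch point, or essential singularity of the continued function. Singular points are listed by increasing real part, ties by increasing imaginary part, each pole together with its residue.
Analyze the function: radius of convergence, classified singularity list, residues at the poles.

Radius of convergence at 0: 5/2.
At 5/2: a logarithmic branch point.

Branch term (13/8)*log(1 - x/(5/2)): its argument vanishes at x = 5/2, a logarithmic branch point, modulus 5/2.
The radius of convergence is the smallest modulus among the singular points: 5/2.


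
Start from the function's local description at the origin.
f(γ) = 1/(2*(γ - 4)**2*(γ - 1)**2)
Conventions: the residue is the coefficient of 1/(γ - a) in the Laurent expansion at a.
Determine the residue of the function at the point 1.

At the order-2 pole 1 set g(γ) = (γ - (1))^2*f(γ) = 1/(2*(γ - 4)**2).
Order-2 pole: residue = g'(a); g'(1) = 1/27, so the residue is 1/27.

The residue is 1/27.


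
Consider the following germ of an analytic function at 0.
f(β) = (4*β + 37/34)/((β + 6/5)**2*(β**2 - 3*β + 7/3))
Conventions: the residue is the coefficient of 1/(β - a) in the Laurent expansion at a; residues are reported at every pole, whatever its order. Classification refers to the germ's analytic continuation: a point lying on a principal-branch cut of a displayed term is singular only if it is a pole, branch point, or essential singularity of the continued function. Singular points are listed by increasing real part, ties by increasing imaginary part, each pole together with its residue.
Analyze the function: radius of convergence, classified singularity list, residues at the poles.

Radius of convergence at 0: 6/5.
At -6/5: a pole of order 2; residue 1807275/10397506.
At (3/2) - ((1/6)*sqrt(3))*i: a pole of order 1; residue (-1807275/20795012) + ((20227575/20795012)*sqrt(3))*i.
At (3/2) + ((1/6)*sqrt(3))*i: a pole of order 1; residue (-1807275/20795012) - ((20227575/20795012)*sqrt(3))*i.


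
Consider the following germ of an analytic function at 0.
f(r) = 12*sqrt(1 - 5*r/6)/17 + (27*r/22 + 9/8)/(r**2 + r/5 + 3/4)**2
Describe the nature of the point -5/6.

Denominator factors: r**2 + r/5 + 3/4 = 23/18 at r = -5/6 — none vanishes.
Branch term sqrt(1 - r/(6/5)): argument at -5/6 is 61/36, nonzero, so -5/6 is not its branch point (a point on a principal cut is still regular for the continued germ).
So the germ continues analytically to -5/6.

The point is a regular point.


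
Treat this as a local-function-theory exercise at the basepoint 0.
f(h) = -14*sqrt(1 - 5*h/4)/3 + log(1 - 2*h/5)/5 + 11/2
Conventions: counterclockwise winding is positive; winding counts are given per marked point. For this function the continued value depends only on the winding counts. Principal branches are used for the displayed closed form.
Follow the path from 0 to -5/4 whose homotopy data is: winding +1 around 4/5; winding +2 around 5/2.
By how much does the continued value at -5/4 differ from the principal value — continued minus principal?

The rational part is single-valued and drops out of the difference; each branch term changes only by its own monodromy.
(1/5)*log(1 - h/(5/2)): each positive loop around 5/2 adds 2*pi*i to the log, so winding +2 contributes (1/5)*(2)*2*pi*i = (4/5)*pi*i.
(-14/3)*sqrt(1 - h/(4/5)): winding +1 is odd, the square root flips sign, contributing -2*(-14/3)*sqrt(1 - (-5/4)/(4/5)) = -2*(-14/3)*sqrt(41/16) = (7/3)*sqrt(41).
Summing the contributions at h = -5/4 gives ((7/3)*sqrt(41)) + ((4/5)*pi)*i.

Continued minus principal equals ((7/3)*sqrt(41)) + ((4/5)*pi)*i.


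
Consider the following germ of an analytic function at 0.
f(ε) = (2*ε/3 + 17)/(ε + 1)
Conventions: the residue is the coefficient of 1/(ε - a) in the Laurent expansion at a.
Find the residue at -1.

At the order-1 pole -1 set g(ε) = (ε - (-1))*f(ε) = 2*ε/3 + 17.
Simple pole: residue = g(a) at a = -1, which is 49/3.

The residue is 49/3.


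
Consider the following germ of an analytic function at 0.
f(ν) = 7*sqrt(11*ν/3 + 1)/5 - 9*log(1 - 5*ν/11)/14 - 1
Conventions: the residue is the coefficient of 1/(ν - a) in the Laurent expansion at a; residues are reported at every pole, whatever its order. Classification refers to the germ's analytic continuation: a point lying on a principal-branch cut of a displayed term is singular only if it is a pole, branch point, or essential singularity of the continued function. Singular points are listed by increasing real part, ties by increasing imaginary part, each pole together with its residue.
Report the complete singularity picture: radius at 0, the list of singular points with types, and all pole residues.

Radius of convergence at 0: 3/11.
At -3/11: an algebraic (square-root) branch point.
At 11/5: a logarithmic branch point.

Branch term (7/5)*sqrt(1 - ν/(-3/11)): its argument vanishes at ν = -3/11, a square-root branch point, modulus 3/11.
Branch term (-9/14)*log(1 - ν/(11/5)): its argument vanishes at ν = 11/5, a logarithmic branch point, modulus 11/5.
The radius of convergence is the smallest modulus among the singular points: 3/11.
List the singular points by increasing real part (a conjugate pair: the negative imaginary part first).


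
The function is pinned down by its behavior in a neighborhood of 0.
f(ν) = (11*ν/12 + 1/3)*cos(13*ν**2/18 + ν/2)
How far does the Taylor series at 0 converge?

The factor cos(13*ν**2/18 + ν/2) is entire and contributes no finite singular point.
The polynomial part has no poles.
No finite singular points: the Taylor series at 0 converges everywhere.

The radius of convergence is infinite.


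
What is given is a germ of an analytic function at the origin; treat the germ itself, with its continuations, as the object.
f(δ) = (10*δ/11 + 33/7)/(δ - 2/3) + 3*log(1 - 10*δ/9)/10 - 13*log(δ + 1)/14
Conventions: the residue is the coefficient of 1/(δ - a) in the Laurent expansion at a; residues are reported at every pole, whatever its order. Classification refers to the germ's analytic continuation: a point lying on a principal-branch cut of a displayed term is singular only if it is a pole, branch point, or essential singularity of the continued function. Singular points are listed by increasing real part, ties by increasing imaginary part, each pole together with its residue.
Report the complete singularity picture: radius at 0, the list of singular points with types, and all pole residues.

Radius of convergence at 0: 2/3.
At -1: a logarithmic branch point.
At 2/3: a pole of order 1; residue 1229/231.
At 9/10: a logarithmic branch point.

Denominator factor (δ - 2/3): pole of order 1 at 2/3, modulus 2/3.
Branch term (3/10)*log(1 - δ/(9/10)): its argument vanishes at δ = 9/10, a logarithmic branch point, modulus 9/10.
Branch term (-13/14)*log(1 - δ/(-1)): its argument vanishes at δ = -1, a logarithmic branch point, modulus 1.
The radius of convergence is the smallest modulus among the singular points: 2/3.
The branch terms are analytic at 2/3 and contribute nothing to the residue; only the rational part matters.
At the order-1 pole 2/3 set g(δ) = (δ - (2/3))*(rational part) = 10*δ/11 + 33/7.
Simple pole: residue = g(a) at a = 2/3, which is 1229/231.
List the singular points by increasing real part (a conjugate pair: the negative imaginary part first).


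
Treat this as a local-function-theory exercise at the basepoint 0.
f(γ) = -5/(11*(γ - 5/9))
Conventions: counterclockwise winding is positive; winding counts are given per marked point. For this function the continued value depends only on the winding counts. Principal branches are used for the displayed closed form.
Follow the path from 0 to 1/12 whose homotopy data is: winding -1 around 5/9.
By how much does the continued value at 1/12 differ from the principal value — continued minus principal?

The function is rational, hence single-valued: continuing it around any pole returns the same value, so the difference is 0.

Continued minus principal equals 0.


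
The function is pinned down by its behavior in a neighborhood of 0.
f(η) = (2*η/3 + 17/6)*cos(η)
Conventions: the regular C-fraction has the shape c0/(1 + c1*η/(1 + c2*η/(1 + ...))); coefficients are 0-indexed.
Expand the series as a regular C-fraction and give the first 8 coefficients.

Taylor coefficients (expand at 0): a_0 = 17/6, a_1 = 2/3, a_2 = -17/12, a_3 = -1/3, a_4 = 17/144, a_5 = 1/36, a_6 = -17/4320, a_7 = -1/1080.
c0 = a_0 = 17/6. Peel one level at a time: if S = 1 + c*η/S' with S'(0) = 1, then c is the η-coefficient of S and S' = c*η/(S - 1).
S_1 = c0/f = 1 + (-4/17)*η + (321/578)*η^2 + ...; c1 = -4/17.
S_2 = c1*η/(S_1 - 1) = 1 + (321/136)*η + (321/64)*η^2 + ...; c2 = 321/136.
S_3 = c2*η/(S_2 - 1) = 1 + (-17/8)*η + (-1445/3852)*η^2 + ...; c3 = -17/8.
S_4 = c3*η/(S_3 - 1) = 1 + (-170/963)*η + (-9620/927369)*η^2 + ...; c4 = -170/963.
S_5 = c4*η/(S_4 - 1) = 1 + (-962/16371)*η + (663107/27830700)*η^2 + ...; c5 = -962/16371.
S_6 = c5*η/(S_5 - 1) = 1 + (663107/1635400)*η + (638572041/9254440000)*η^2 + ...; c6 = 663107/1635400.
S_7 = c6*η/(S_6 - 1) = 1 + (-16371/96200)*η + ...; c7 = -16371/96200.

The regular C-fraction coefficients are [17/6, -4/17, 321/136, -17/8, -170/963, -962/16371, 663107/1635400, -16371/96200].


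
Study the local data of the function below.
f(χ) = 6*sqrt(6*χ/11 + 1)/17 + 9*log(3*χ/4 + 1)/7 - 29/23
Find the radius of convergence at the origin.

The radius of convergence is 4/3.

Branch term (6/17)*sqrt(1 - χ/(-11/6)): its argument vanishes at χ = -11/6, a square-root branch point, modulus 11/6.
Branch term (9/7)*log(1 - χ/(-4/3)): its argument vanishes at χ = -4/3, a logarithmic branch point, modulus 4/3.
The radius of convergence is the smallest modulus among the singular points: 4/3.


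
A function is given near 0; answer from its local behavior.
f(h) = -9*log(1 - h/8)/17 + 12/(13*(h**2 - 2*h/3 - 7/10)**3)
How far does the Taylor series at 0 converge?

Denominator factor (h**2 - 2*h/3 - 7/10)^3: discriminant 146/45, real irrational roots 1/3 + (1/30)*sqrt(730) and 1/3 - (1/30)*sqrt(730); poles of order 3, moduli 1/3 + (1/30)*sqrt(730) and -1/3 + (1/30)*sqrt(730).
Branch term (-9/17)*log(1 - h/(8)): its argument vanishes at h = 8, a logarithmic branch point, modulus 8.
The radius of convergence is the smallest modulus among the singular points: -1/3 + (1/30)*sqrt(730).

The radius of convergence is -1/3 + (1/30)*sqrt(730).


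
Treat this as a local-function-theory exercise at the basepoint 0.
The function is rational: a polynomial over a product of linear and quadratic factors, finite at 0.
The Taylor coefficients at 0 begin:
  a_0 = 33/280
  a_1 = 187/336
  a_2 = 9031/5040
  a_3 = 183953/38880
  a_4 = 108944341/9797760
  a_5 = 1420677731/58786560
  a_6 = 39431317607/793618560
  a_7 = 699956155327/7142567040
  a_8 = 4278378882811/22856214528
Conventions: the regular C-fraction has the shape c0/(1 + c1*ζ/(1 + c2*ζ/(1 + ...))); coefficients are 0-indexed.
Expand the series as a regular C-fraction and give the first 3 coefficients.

The regular C-fraction coefficients are [33/280, -85/18, 2299/1530].

Taylor coefficients (read off): a_0 = 33/280, a_1 = 187/336, a_2 = 9031/5040.
c0 = a_0 = 33/280. Peel one level at a time: if S = 1 + c*ζ/S' with S'(0) = 1, then c is the ζ-coefficient of S and S' = c*ζ/(S - 1).
S_1 = c0/f = 1 + (-85/18)*ζ + (2299/324)*ζ^2 + ...; c1 = -85/18.
S_2 = c1*ζ/(S_1 - 1) = 1 + (2299/1530)*ζ + ...; c2 = 2299/1530.


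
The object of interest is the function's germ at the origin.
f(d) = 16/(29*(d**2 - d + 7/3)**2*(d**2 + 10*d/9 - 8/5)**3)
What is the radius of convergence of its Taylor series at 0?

Denominator factor (d**2 - d + 7/3)^2: discriminant -25/3, complex-conjugate roots (1/2) + ((5/6)*sqrt(3))*i and (1/2) - ((5/6)*sqrt(3))*i; poles of order 2, moduli (1/3)*sqrt(21) and (1/3)*sqrt(21).
Denominator factor (d**2 + 10*d/9 - 8/5)^3: discriminant 3092/405, real irrational roots -5/9 + (1/45)*sqrt(3865) and -5/9 - (1/45)*sqrt(3865); poles of order 3, moduli -5/9 + (1/45)*sqrt(3865) and 5/9 + (1/45)*sqrt(3865).
The radius of convergence is the smallest modulus among the singular points: -5/9 + (1/45)*sqrt(3865).

The radius of convergence is -5/9 + (1/45)*sqrt(3865).


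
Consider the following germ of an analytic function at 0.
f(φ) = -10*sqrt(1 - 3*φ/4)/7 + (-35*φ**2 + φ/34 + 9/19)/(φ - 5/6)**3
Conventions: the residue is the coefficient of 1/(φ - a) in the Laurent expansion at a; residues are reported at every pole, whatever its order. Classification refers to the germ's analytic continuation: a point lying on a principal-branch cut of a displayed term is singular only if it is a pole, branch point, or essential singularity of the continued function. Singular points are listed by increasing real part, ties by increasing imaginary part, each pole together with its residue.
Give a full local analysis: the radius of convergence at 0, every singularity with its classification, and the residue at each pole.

Radius of convergence at 0: 5/6.
At 5/6: a pole of order 3; residue -35.
At 4/3: an algebraic (square-root) branch point.

Denominator factor (φ - 5/6)^3: pole of order 3 at 5/6, modulus 5/6.
Branch term (-10/7)*sqrt(1 - φ/(4/3)): its argument vanishes at φ = 4/3, a square-root branch point, modulus 4/3.
The radius of convergence is the smallest modulus among the singular points: 5/6.
The branch term is analytic at 5/6 and contributes nothing to the residue; only the rational part matters.
At the order-3 pole 5/6 set g(φ) = (φ - (5/6))^3*(rational part) = -35*φ**2 + φ/34 + 9/19.
Order-3 pole: residue = g''(a)/2; g''(5/6) = -70, so the residue is -35.
List the singular points by increasing real part (a conjugate pair: the negative imaginary part first).


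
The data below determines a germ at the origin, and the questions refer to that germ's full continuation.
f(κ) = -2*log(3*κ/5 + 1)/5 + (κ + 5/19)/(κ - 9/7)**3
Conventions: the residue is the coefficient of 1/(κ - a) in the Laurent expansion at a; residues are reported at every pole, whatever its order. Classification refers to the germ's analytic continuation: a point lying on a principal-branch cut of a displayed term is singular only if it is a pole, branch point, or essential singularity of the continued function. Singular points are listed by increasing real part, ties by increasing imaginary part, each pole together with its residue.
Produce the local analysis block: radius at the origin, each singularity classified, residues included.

Radius of convergence at 0: 9/7.
At -5/3: a logarithmic branch point.
At 9/7: a pole of order 3; residue 0.

Denominator factor (κ - 9/7)^3: pole of order 3 at 9/7, modulus 9/7.
Branch term (-2/5)*log(1 - κ/(-5/3)): its argument vanishes at κ = -5/3, a logarithmic branch point, modulus 5/3.
The radius of convergence is the smallest modulus among the singular points: 9/7.
The branch term is analytic at 9/7 and contributes nothing to the residue; only the rational part matters.
At the order-3 pole 9/7 set g(κ) = (κ - (9/7))^3*(rational part) = κ + 5/19.
Order-3 pole: residue = g''(a)/2; g''(9/7) = 0, so the residue is 0.
List the singular points by increasing real part (a conjugate pair: the negative imaginary part first).


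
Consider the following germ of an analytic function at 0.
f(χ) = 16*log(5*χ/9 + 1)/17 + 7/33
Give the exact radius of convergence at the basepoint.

The radius of convergence is 9/5.

Branch term (16/17)*log(1 - χ/(-9/5)): its argument vanishes at χ = -9/5, a logarithmic branch point, modulus 9/5.
The radius of convergence is the smallest modulus among the singular points: 9/5.


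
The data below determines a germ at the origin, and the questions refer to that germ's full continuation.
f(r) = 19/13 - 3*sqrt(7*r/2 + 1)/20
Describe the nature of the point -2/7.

The term (-3/20)*sqrt(1 - r/(-2/7)) has argument 1 - -2/7/(-2/7) = 0 at -2/7: a square-root (algebraic, two-sheeted) branch point; the remaining terms are analytic or single-valued there.

The point is an algebraic (square-root) branch point.


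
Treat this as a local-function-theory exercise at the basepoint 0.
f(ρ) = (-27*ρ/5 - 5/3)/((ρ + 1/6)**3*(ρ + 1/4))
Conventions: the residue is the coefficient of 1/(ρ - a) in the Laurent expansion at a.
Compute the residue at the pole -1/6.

At the order-3 pole -1/6 set g(ρ) = (ρ - (-1/6))^3*f(ρ) = (-27*ρ/5 - 5/3)/(ρ + 1/4).
Order-3 pole: residue = g''(a)/2; g''(-1/6) = -5472/5, so the residue is -2736/5.

The residue is -2736/5.


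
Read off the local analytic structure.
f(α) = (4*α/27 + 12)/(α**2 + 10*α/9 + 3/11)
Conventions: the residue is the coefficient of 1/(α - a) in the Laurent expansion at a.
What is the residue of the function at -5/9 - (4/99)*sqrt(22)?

The factor α**2 + 10*α/9 + 3/11 splits as (α - a)(α - a') with a = -5/9 - (4/99)*sqrt(22), a' = -5/9 + (4/99)*sqrt(22). At the order-1 pole a set g(α) = (α - a)*f(α) = [4*α/27 + 12] / (α - a').
Simple pole: residue = g(a) at a = -5/9 - (4/99)*sqrt(22), which is 2/27 - (181/27)*sqrt(22).

The residue is 2/27 - (181/27)*sqrt(22).


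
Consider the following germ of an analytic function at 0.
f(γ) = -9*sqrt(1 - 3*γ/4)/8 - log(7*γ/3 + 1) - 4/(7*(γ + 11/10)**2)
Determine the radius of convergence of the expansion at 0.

The radius of convergence is 3/7.

Denominator factor (γ + 11/10)^2: pole of order 2 at -11/10, modulus 11/10.
Branch term (-9/8)*sqrt(1 - γ/(4/3)): its argument vanishes at γ = 4/3, a square-root branch point, modulus 4/3.
Branch term (-1)*log(1 - γ/(-3/7)): its argument vanishes at γ = -3/7, a logarithmic branch point, modulus 3/7.
The radius of convergence is the smallest modulus among the singular points: 3/7.


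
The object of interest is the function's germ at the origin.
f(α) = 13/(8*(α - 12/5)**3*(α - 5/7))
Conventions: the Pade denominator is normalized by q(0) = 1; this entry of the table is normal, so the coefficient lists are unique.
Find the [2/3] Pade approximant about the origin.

Taylor coefficients needed (expand at 0): a_0 = 2275/13824, a_1 = 24115/55296, a_2 = 259441/331776, a_3 = 72488507/59719680, a_4 = 470787863/265420800, a_5 = 362136327553/143327232000.
Write the denominator as Q(α) = 1 + q1*α + q2*α^2 + q3*α^3. Requiring Q*f - P = O(α^6) with deg P <= 2 kills the coefficients of α^3..α^5 in Q*f:
  α^3: a_3 + q1*a_2 + q2*a_1 + q3*a_0 = 0, i.e. 72488507/59719680 + (259441/331776)*q1 + (24115/55296)*q2 + (2275/13824)*q3 = 0.
  α^4: a_4 + q1*a_3 + q2*a_2 + q3*a_1 = 0, i.e. 470787863/265420800 + (72488507/59719680)*q1 + (259441/331776)*q2 + (24115/55296)*q3 = 0.
  α^5: a_5 + q1*a_4 + q2*a_3 + q3*a_2 = 0, i.e. 362136327553/143327232000 + (470787863/265420800)*q1 + (72488507/59719680)*q2 + (259441/331776)*q3 = 0.
Solving this linear system: q1 = -2416933/985220, q2 = 4195045/2364528, q3 = -35792825/85123008.
The numerator is Q*f truncated at degree 2: P0 = a_0 = 2275/13824; P1 = a_1 + q1*a_0 = 22056125/680984064; P2 = a_2 + q1*a_1 + q2*a_0 = 2786875/680984064.

The Pade approximant has numerator coefficients [2275/13824, 22056125/680984064, 2786875/680984064]; denominator coefficients [1, -2416933/985220, 4195045/2364528, -35792825/85123008].


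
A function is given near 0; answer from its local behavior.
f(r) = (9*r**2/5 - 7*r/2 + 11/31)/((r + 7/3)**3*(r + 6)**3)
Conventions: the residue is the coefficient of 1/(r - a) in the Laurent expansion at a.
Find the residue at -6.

The residue is -164997/412610.

At the order-3 pole -6 set g(r) = (r - (-6))^3*f(r) = (9*r**2/5 - 7*r/2 + 11/31)/(r + 7/3)**3.
Order-3 pole: residue = g''(a)/2; g''(-6) = -164997/206305, so the residue is -164997/412610.


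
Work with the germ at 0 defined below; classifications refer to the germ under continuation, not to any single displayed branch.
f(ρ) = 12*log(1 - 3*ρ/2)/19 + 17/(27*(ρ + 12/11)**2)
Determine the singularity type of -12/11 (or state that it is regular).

The denominator factor ρ + 12/11 vanishes at -12/11 and appears to the power 2; the numerator there equals 17/27, nonzero, and no other factor vanishes.
The branch terms are analytic at this point.
Hence a pole whose order is the multiplicity, 2.

The point is a pole of order 2.


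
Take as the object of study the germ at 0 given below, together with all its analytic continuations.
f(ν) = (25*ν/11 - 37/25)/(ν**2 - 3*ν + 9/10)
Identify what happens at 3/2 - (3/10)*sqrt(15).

The denominator factor ν**2 - 3*ν + 9/10 vanishes at 3/2 - (3/10)*sqrt(15) and appears to the power 1; the numerator there equals 1061/550 - (15/22)*sqrt(15), nonzero, and no other factor vanishes.
Hence a pole whose order is the multiplicity, 1.

The point is a pole of order 1.


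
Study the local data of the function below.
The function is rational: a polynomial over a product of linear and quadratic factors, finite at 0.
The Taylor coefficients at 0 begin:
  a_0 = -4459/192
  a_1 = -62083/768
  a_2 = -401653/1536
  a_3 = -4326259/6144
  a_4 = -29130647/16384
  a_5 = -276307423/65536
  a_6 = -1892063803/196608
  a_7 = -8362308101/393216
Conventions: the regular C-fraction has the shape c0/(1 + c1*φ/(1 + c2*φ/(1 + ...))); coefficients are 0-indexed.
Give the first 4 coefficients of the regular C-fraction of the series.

The regular C-fraction coefficients are [-4459/192, -181/52, 2315/9412, -5973877/838030].

Taylor coefficients (read off): a_0 = -4459/192, a_1 = -62083/768, a_2 = -401653/1536, a_3 = -4326259/6144.
c0 = a_0 = -4459/192. Peel one level at a time: if S = 1 + c*φ/S' with S'(0) = 1, then c is the φ-coefficient of S and S' = c*φ/(S - 1).
S_1 = c0/f = 1 + (-181/52)*φ + (2315/2704)*φ^2 + ...; c1 = -181/52.
S_2 = c1*φ/(S_1 - 1) = 1 + (2315/9412)*φ + (459529/262088)*φ^2 + ...; c2 = 2315/9412.
S_3 = c2*φ/(S_2 - 1) = 1 + (-5973877/838030)*φ + ...; c3 = -5973877/838030.


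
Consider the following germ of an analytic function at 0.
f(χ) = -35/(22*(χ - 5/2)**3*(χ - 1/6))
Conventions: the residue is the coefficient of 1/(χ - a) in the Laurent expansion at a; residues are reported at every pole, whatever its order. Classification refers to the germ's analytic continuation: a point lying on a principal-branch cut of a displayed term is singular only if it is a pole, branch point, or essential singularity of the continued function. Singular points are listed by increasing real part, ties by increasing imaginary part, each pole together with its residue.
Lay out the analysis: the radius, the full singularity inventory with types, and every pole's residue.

Denominator factor (χ - 5/2)^3: pole of order 3 at 5/2, modulus 5/2.
Denominator factor (χ - 1/6): pole of order 1 at 1/6, modulus 1/6.
The radius of convergence is the smallest modulus among the singular points: 1/6.
At the order-1 pole 1/6 set g(χ) = (χ - (1/6))*f(χ) = -35/(22*(χ - 5/2)**3).
Simple pole: residue = g(a) at a = 1/6, which is 135/1078.
At the order-3 pole 5/2 set g(χ) = (χ - (5/2))^3*f(χ) = -35/(22*(χ - 1/6)).
Order-3 pole: residue = g''(a)/2; g''(5/2) = -135/539, so the residue is -135/1078.
List the singular points by increasing real part (a conjugate pair: the negative imaginary part first).

Radius of convergence at 0: 1/6.
At 1/6: a pole of order 1; residue 135/1078.
At 5/2: a pole of order 3; residue -135/1078.


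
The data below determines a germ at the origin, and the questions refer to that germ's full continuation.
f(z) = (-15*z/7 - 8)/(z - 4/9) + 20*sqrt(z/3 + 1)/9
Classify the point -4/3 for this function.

Denominator factors: z - 4/9 = -16/9 at z = -4/3 — none vanishes.
Branch term sqrt(1 - z/(-3)): argument at -4/3 is 5/9, nonzero, so -4/3 is not its branch point (a point on a principal cut is still regular for the continued germ).
So the germ continues analytically to -4/3.

The point is a regular point.


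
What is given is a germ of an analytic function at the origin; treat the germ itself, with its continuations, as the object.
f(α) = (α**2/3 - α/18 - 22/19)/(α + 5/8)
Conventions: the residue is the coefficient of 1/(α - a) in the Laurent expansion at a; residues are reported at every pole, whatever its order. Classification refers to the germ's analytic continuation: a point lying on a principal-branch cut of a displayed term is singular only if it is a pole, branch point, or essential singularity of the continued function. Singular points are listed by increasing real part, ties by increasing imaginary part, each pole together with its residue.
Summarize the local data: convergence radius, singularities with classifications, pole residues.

Radius of convergence at 0: 5/8.
At -5/8: a pole of order 1; residue -10867/10944.

Denominator factor (α + 5/8): pole of order 1 at -5/8, modulus 5/8.
The radius of convergence is the smallest modulus among the singular points: 5/8.
At the order-1 pole -5/8 set g(α) = (α - (-5/8))*f(α) = α**2/3 - α/18 - 22/19.
Simple pole: residue = g(a) at a = -5/8, which is -10867/10944.


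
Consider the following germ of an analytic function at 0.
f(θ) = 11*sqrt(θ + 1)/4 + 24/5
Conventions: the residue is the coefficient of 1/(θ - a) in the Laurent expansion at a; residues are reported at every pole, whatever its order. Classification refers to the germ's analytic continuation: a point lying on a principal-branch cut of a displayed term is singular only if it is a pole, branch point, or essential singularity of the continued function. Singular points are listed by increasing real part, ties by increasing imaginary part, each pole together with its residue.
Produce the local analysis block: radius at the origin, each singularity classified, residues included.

Radius of convergence at 0: 1.
At -1: an algebraic (square-root) branch point.

Branch term (11/4)*sqrt(1 - θ/(-1)): its argument vanishes at θ = -1, a square-root branch point, modulus 1.
The radius of convergence is the smallest modulus among the singular points: 1.


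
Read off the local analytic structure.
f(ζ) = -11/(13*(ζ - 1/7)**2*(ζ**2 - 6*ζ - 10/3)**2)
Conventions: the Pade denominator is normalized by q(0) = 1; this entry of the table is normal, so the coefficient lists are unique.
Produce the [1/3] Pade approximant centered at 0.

Taylor coefficients needed (expand at 0): a_0 = -4851/1300, a_1 = -4851/125, a_2 = -12966723/32500, a_3 = -582551739/162500, a_4 = -4014352881/130000.
Write the denominator as Q(ζ) = 1 + q1*ζ + q2*ζ^2 + q3*ζ^3. Requiring Q*f - P = O(ζ^5) with deg P <= 1 kills the coefficients of ζ^2..ζ^4 in Q*f:
  ζ^2: a_2 + q1*a_1 + q2*a_0 = 0, i.e. -12966723/32500 + (-4851/125)*q1 + (-4851/1300)*q2 = 0.
  ζ^3: a_3 + q1*a_2 + q2*a_1 + q3*a_0 = 0, i.e. -582551739/162500 + (-12966723/32500)*q1 + (-4851/125)*q2 + (-4851/1300)*q3 = 0.
  ζ^4: a_4 + q1*a_3 + q2*a_2 + q3*a_1 = 0, i.e. -4014352881/130000 + (-582551739/162500)*q1 + (-12966723/32500)*q2 + (-4851/125)*q3 = 0.
Solving this linear system: q1 = -263919/23060, q2 = 348978/28825, q3 = 15803519/115300.
The numerator is Q*f truncated at degree 1: P0 = a_0 = -4851/1300; P1 = a_1 + q1*a_0 = 23376969/5995600.

The Pade approximant has numerator coefficients [-4851/1300, 23376969/5995600]; denominator coefficients [1, -263919/23060, 348978/28825, 15803519/115300].


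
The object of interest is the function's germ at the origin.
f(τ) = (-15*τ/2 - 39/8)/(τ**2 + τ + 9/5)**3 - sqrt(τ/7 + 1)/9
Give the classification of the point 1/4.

The point is a regular point.

Denominator factors: τ**2 + τ + 9/5 = 169/80 at τ = 1/4 — none vanishes.
Branch term sqrt(1 - τ/(-7)): argument at 1/4 is 29/28, nonzero, so 1/4 is not its branch point (a point on a principal cut is still regular for the continued germ).
So the germ continues analytically to 1/4.


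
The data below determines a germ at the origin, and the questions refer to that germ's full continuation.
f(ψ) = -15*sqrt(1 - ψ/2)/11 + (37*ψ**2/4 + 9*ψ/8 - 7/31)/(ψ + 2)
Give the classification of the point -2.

The point is a pole of order 1.

The denominator factor ψ + 2 vanishes at -2 and appears to the power 1; the numerator there equals 4281/124, nonzero, and no other factor vanishes.
The branch terms are analytic at this point.
Hence a pole whose order is the multiplicity, 1.


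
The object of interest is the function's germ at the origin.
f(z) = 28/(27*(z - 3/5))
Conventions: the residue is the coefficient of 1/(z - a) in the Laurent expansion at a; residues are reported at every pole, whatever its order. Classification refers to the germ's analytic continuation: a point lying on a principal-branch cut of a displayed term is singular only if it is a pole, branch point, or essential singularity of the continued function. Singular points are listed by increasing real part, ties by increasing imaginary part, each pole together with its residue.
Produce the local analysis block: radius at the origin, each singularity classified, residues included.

Denominator factor (z - 3/5): pole of order 1 at 3/5, modulus 3/5.
The radius of convergence is the smallest modulus among the singular points: 3/5.
At the order-1 pole 3/5 set g(z) = (z - (3/5))*f(z) = 28/27.
Simple pole: residue = g(a) at a = 3/5, which is 28/27.

Radius of convergence at 0: 3/5.
At 3/5: a pole of order 1; residue 28/27.


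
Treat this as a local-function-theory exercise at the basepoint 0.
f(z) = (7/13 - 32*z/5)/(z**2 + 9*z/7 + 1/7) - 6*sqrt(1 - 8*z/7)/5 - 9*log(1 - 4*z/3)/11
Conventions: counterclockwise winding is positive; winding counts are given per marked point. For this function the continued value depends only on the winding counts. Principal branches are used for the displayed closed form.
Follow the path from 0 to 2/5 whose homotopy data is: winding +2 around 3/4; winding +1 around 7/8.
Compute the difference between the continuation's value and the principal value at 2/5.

The rational part is single-valued and drops out of the difference; each branch term changes only by its own monodromy.
(-6/5)*sqrt(1 - z/(7/8)): winding +1 is odd, the square root flips sign, contributing -2*(-6/5)*sqrt(1 - (2/5)/(7/8)) = -2*(-6/5)*sqrt(19/35) = (12/175)*sqrt(665).
(-9/11)*log(1 - z/(3/4)): each positive loop around 3/4 adds 2*pi*i to the log, so winding +2 contributes (-9/11)*(2)*2*pi*i = -(36/11)*pi*i.
Summing the contributions at z = 2/5 gives ((12/175)*sqrt(665)) - ((36/11)*pi)*i.

Continued minus principal equals ((12/175)*sqrt(665)) - ((36/11)*pi)*i.


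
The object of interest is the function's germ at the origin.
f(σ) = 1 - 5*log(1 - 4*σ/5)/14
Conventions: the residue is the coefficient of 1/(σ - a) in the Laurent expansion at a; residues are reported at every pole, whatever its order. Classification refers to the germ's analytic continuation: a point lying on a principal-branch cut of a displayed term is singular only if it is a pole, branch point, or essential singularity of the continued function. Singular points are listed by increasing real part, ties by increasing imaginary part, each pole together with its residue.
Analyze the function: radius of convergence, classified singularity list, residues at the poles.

Radius of convergence at 0: 5/4.
At 5/4: a logarithmic branch point.

Branch term (-5/14)*log(1 - σ/(5/4)): its argument vanishes at σ = 5/4, a logarithmic branch point, modulus 5/4.
The radius of convergence is the smallest modulus among the singular points: 5/4.


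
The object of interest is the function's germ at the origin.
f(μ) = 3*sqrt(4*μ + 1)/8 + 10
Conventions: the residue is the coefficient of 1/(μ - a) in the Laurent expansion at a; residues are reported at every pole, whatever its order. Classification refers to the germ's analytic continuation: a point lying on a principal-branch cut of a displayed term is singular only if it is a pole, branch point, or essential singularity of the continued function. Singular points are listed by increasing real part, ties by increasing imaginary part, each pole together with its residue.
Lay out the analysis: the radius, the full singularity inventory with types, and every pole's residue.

Branch term (3/8)*sqrt(1 - μ/(-1/4)): its argument vanishes at μ = -1/4, a square-root branch point, modulus 1/4.
The radius of convergence is the smallest modulus among the singular points: 1/4.

Radius of convergence at 0: 1/4.
At -1/4: an algebraic (square-root) branch point.


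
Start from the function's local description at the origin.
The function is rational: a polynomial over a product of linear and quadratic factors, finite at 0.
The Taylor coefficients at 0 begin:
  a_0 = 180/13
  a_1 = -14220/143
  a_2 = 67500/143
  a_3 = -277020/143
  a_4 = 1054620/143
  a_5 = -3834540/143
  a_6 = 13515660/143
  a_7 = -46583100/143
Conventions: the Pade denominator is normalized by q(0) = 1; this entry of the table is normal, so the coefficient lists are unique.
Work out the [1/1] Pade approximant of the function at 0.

Taylor coefficients needed (read off): a_0 = 180/13, a_1 = -14220/143, a_2 = 67500/143.
Write the denominator as Q(κ) = 1 + q1*κ. Requiring Q*f - P = O(κ^3) with deg P <= 1 kills the coefficients of κ^2..κ^2 in Q*f:
  κ^2: a_2 + q1*a_1 = 0, i.e. 67500/143 + (-14220/143)*q1 = 0.
Solving this linear system: q1 = 375/79.
The numerator is Q*f truncated at degree 1: P0 = a_0 = 180/13; P1 = a_1 + q1*a_0 = -380880/11297.

The Pade approximant has numerator coefficients [180/13, -380880/11297]; denominator coefficients [1, 375/79].


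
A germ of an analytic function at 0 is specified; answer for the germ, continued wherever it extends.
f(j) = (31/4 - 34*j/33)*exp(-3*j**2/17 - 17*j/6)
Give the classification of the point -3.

There is no denominator, hence no pole anywhere.
The factor exp(-3*j**2/17 - 17*j/6) is entire.
So the germ continues analytically to -3.

The point is a regular point.


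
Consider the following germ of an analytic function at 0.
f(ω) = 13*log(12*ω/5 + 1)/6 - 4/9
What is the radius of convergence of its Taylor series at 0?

The radius of convergence is 5/12.

Branch term (13/6)*log(1 - ω/(-5/12)): its argument vanishes at ω = -5/12, a logarithmic branch point, modulus 5/12.
The radius of convergence is the smallest modulus among the singular points: 5/12.
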